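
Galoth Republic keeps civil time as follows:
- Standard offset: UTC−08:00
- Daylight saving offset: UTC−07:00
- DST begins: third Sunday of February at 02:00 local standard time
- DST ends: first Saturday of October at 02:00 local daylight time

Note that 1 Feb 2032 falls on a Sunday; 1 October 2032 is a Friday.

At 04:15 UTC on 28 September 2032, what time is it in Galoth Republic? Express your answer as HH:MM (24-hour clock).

21:15

1 February 2032 is a Sunday, so the first Sunday is February 1 and the third is February 15.
1 October 2032 is a Friday, so the first Saturday is October 2.
At the standard offset (UTC−08:00), 04:15 UTC − 8h = 20:15 Galoth Republic standard time (rolling into the previous day, 27 September 2032).
The standard-time date in Galoth Republic, 27 September 2032, falls between 15 February and 2 October, so daylight saving is in effect and Galoth Republic is at UTC−07:00.
04:15 UTC − 7h = 21:15 local (rolling into the previous day, 27 September 2032).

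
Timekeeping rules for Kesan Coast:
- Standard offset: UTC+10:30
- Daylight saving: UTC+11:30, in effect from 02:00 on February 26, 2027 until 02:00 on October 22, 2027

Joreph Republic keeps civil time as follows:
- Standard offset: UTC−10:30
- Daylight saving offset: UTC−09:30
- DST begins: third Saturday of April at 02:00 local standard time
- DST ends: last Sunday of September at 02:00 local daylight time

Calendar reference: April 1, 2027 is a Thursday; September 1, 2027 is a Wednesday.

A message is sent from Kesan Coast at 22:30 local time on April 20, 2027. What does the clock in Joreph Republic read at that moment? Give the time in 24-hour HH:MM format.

01:30

Daylight saving runs 26 February – 22 October; April 20, 2027 is inside that window, so Kesan Coast is at UTC+11:30.
22:30 Kesan Coast − 11h30m = 11:00 UTC.
1 April 2027 is a Thursday, so the first Saturday is April 3 and the third is April 17.
1 September 2027 is a Wednesday, so Sundays fall on 5, 12, 19, 26; the last is September 26.
At the standard offset (UTC−10:30), 11:00 UTC − 10h30m = 00:30 Joreph Republic standard time.
Daylight saving runs 17 April – 26 September; the standard-time date in Joreph Republic, April 20, 2027, is inside that window, so Joreph Republic is at UTC−09:30.
11:00 UTC − 9h30m = 01:30 Joreph Republic.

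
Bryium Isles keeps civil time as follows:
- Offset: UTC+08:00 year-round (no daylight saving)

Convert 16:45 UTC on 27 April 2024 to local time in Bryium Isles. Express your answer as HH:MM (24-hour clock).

00:45

Bryium Isles has no daylight saving, so its offset is UTC+08:00 year-round.
16:45 UTC + 8h = 00:45 local (rolling into the next day, 28 April 2024).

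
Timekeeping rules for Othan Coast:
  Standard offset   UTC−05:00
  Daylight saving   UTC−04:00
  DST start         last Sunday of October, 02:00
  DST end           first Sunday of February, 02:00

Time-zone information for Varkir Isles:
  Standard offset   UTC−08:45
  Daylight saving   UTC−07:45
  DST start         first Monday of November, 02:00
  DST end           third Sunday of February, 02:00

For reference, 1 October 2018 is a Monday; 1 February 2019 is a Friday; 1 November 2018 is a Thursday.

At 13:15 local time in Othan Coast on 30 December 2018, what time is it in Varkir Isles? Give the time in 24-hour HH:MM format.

1 October 2018 is a Monday, so Sundays fall on 7, 14, 21, 28; the last is October 28.
1 February 2019 is a Friday, so the first Sunday is February 3.
Daylight saving runs 28 October 2018 – 3 February 2019; 30 December 2018 is inside that window, so Othan Coast is at UTC−04:00.
13:15 Othan Coast + 4h = 17:15 UTC.
1 November 2018 is a Thursday, so the first Monday is November 5.
1 February 2019 is a Friday, so the first Sunday is February 3 and the third is February 17.
At the standard offset (UTC−08:45), 17:15 UTC − 8h45m = 08:30 Varkir Isles standard time.
Daylight saving runs 5 November 2018 – 17 February 2019; the standard-time date in Varkir Isles, 30 December 2018, is inside that window, so Varkir Isles is at UTC−07:45.
17:15 UTC − 7h45m = 09:30 Varkir Isles.

09:30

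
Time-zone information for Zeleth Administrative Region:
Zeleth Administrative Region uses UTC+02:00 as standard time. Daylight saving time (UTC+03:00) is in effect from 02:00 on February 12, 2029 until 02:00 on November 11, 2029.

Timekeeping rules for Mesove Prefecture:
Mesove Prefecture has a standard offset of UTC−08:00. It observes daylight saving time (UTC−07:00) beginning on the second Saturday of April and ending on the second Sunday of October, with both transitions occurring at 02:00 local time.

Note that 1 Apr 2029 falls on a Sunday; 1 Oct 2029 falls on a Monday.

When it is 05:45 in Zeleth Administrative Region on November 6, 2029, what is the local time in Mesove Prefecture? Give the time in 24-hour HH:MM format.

Daylight saving runs 12 February – 11 November; November 6, 2029 is inside that window, so Zeleth Administrative Region is at UTC+03:00.
05:45 Zeleth Administrative Region − 3h = 02:45 UTC.
1 April 2029 is a Sunday, so the first Saturday is April 7 and the second is April 14.
1 October 2029 is a Monday, so the first Sunday is October 7 and the second is October 14.
At the standard offset (UTC−08:00), 02:45 UTC − 8h = 18:45 Mesove Prefecture standard time (rolling into the previous day, 5 November 2029).
Daylight saving runs 14 April – 14 October; the standard-time date in Mesove Prefecture, November 5, 2029, is outside that window, so Mesove Prefecture is on standard time at UTC−08:00.
02:45 UTC − 8h = 18:45 Mesove Prefecture (rolling into the previous day, 5 November 2029).

18:45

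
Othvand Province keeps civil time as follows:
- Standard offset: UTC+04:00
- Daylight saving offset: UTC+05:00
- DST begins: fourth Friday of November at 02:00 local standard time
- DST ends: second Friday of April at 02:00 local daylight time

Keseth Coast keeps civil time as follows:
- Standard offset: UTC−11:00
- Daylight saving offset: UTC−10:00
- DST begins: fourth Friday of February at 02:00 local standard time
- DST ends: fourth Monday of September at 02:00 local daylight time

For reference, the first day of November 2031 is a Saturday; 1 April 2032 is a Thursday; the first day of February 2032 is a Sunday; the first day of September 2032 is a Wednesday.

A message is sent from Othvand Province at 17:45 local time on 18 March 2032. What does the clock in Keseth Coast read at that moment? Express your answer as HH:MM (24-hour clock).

1 November 2031 is a Saturday, so the first Friday is November 7 and the fourth is November 28.
1 April 2032 is a Thursday, so the first Friday is April 2 and the second is April 9.
18 March 2032 lies within the daylight-saving period (28 November 2031 – 9 April 2032), so Othvand Province is on daylight time, UTC+05:00.
17:45 Othvand Province − 5h = 12:45 UTC.
1 February 2032 is a Sunday, so the first Friday is February 6 and the fourth is February 27.
1 September 2032 is a Wednesday, so the first Monday is September 6 and the fourth is September 27.
At the standard offset (UTC−11:00), 12:45 UTC − 11h = 01:45 Keseth Coast standard time.
Daylight saving runs 27 February – 27 September; the standard-time date in Keseth Coast, 18 March 2032, is inside that window, so Keseth Coast is at UTC−10:00.
12:45 UTC − 10h = 02:45 Keseth Coast.

02:45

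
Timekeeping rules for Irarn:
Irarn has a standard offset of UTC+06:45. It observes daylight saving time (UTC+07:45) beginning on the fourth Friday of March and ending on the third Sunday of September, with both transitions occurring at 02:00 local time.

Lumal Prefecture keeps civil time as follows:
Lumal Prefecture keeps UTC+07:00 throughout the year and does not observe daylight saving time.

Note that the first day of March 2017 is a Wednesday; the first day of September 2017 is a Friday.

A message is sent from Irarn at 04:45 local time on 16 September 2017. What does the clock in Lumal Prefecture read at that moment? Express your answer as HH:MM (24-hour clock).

04:00

1 March 2017 is a Wednesday, so the first Friday is March 3 and the fourth is March 24.
1 September 2017 is a Friday, so the first Sunday is September 3 and the third is September 17.
16 September 2017 falls between 24 March and 17 September, so daylight saving is in effect and Irarn is at UTC+07:45.
04:45 Irarn − 7h45m = 21:00 UTC (rolling into the previous day, 15 September 2017).
Lumal Prefecture has no daylight saving, so its offset is UTC+07:00 year-round.
21:00 UTC + 7h = 04:00 Lumal Prefecture (rolling into the next day, 16 September 2017).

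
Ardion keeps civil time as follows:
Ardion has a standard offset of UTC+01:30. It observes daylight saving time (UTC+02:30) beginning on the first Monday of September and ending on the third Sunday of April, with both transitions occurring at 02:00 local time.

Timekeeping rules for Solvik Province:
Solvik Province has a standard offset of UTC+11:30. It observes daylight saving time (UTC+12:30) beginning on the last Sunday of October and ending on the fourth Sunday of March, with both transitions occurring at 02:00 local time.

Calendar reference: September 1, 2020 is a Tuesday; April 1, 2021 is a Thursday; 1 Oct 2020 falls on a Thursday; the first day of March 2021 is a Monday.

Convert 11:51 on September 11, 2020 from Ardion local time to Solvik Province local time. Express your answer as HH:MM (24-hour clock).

1 September 2020 is a Tuesday, so the first Monday is September 7.
1 April 2021 is a Thursday, so the first Sunday is April 4 and the third is April 18.
September 11, 2020 falls between 7 September 2020 and 18 April 2021, so daylight saving is in effect and Ardion is at UTC+02:30.
11:51 Ardion − 2h30m = 09:21 UTC.
1 October 2020 is a Thursday, so Sundays fall on 4, 11, 18, 25; the last is October 25.
1 March 2021 is a Monday, so the first Sunday is March 7 and the fourth is March 28.
At the standard offset (UTC+11:30), 09:21 UTC + 11h30m = 20:51 Solvik Province standard time.
The standard-time date in Solvik Province, September 11, 2020, does not fall between 25 October 2020 and 28 March 2021, so daylight saving is not in effect and Solvik Province is at UTC+11:30.
09:21 UTC + 11h30m = 20:51 Solvik Province.

20:51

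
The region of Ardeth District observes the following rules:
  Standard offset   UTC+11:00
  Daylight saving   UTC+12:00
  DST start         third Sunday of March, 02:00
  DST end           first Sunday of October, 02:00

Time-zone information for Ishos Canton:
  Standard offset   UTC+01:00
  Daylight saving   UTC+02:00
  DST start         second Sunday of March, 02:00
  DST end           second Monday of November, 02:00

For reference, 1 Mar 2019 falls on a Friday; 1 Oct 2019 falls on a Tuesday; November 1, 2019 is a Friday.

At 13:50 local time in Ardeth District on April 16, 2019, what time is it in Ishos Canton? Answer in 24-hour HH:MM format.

03:50

1 March 2019 is a Friday, so the first Sunday is March 3 and the third is March 17.
1 October 2019 is a Tuesday, so the first Sunday is October 6.
April 16, 2019 falls between 17 March and 6 October, so daylight saving is in effect and Ardeth District is at UTC+12:00.
13:50 Ardeth District − 12h = 01:50 UTC.
1 March 2019 is a Friday, so the first Sunday is March 3 and the second is March 10.
1 November 2019 is a Friday, so the first Monday is November 4 and the second is November 11.
At the standard offset (UTC+01:00), 01:50 UTC + 1h = 02:50 Ishos Canton standard time.
The standard-time date in Ishos Canton, April 16, 2019, falls between 10 March and 11 November, so daylight saving is in effect and Ishos Canton is at UTC+02:00.
01:50 UTC + 2h = 03:50 Ishos Canton.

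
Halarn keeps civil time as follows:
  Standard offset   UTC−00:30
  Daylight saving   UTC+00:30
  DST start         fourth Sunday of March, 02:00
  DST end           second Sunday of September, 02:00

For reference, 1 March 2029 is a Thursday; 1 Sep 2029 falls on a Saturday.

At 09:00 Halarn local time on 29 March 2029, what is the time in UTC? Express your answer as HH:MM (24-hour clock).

08:30

1 March 2029 is a Thursday, so the first Sunday is March 4 and the fourth is March 25.
1 September 2029 is a Saturday, so the first Sunday is September 2 and the second is September 9.
29 March 2029 falls between 25 March and 9 September, so daylight saving is in effect and Halarn is at UTC+00:30.
09:00 local − 0h30m = 08:30 UTC.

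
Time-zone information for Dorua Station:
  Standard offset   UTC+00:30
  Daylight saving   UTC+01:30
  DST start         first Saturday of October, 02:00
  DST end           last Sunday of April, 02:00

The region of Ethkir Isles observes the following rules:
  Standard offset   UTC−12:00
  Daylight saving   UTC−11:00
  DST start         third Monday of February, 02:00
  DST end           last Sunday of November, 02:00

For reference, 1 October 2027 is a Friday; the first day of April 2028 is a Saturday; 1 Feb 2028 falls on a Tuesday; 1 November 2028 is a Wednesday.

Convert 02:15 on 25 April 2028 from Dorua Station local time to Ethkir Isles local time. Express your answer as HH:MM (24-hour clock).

1 October 2027 is a Friday, so the first Saturday is October 2.
1 April 2028 is a Saturday, so Sundays fall on 2, 9, 16, 23, 30; the last is April 30.
25 April 2028 falls between 2 October 2027 and 30 April 2028, so daylight saving is in effect and Dorua Station is at UTC+01:30.
02:15 Dorua Station − 1h30m = 00:45 UTC.
1 February 2028 is a Tuesday, so the first Monday is February 7 and the third is February 21.
1 November 2028 is a Wednesday, so Sundays fall on 5, 12, 19, 26; the last is November 26.
At the standard offset (UTC−12:00), 00:45 UTC − 12h = 12:45 Ethkir Isles standard time (rolling into the previous day, 24 April 2028).
The standard-time date in Ethkir Isles, 24 April 2028, falls between 21 February and 26 November, so daylight saving is in effect and Ethkir Isles is at UTC−11:00.
00:45 UTC − 11h = 13:45 Ethkir Isles (rolling into the previous day, 24 April 2028).

13:45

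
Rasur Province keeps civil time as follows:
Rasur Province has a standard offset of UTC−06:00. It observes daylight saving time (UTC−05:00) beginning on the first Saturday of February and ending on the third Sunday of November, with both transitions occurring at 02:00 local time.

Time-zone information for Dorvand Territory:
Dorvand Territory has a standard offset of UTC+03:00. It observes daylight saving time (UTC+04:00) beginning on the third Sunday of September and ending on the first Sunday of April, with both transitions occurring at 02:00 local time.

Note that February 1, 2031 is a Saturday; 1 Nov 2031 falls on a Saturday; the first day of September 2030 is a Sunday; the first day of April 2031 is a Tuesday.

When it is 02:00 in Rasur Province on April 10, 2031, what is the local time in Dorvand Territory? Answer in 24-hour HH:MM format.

1 February 2031 is a Saturday, so the first Saturday is February 1.
1 November 2031 is a Saturday, so the first Sunday is November 2 and the third is November 16.
Daylight saving runs 1 February – 16 November; April 10, 2031 is inside that window, so Rasur Province is at UTC−05:00.
02:00 Rasur Province + 5h = 07:00 UTC.
1 September 2030 is a Sunday, so the first Sunday is September 1 and the third is September 15.
1 April 2031 is a Tuesday, so the first Sunday is April 6.
At the standard offset (UTC+03:00), 07:00 UTC + 3h = 10:00 Dorvand Territory standard time.
Daylight saving runs 15 September 2030 – 6 April 2031; the standard-time date in Dorvand Territory, April 10, 2031, is outside that window, so Dorvand Territory is on standard time at UTC+03:00.
07:00 UTC + 3h = 10:00 Dorvand Territory.

10:00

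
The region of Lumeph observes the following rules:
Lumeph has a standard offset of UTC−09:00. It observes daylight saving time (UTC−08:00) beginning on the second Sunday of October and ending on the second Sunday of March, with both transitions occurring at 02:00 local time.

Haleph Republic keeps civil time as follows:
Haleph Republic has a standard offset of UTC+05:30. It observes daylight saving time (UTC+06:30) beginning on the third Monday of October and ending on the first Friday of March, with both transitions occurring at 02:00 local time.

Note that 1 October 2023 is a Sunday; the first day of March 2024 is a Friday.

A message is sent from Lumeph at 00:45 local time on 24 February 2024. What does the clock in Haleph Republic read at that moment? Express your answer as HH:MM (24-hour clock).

15:15

1 October 2023 is a Sunday, so the first Sunday is October 1 and the second is October 8.
1 March 2024 is a Friday, so the first Sunday is March 3 and the second is March 10.
24 February 2024 lies within the daylight-saving period (8 October 2023 – 10 March 2024), so Lumeph is on daylight time, UTC−08:00.
00:45 Lumeph + 8h = 08:45 UTC.
1 October 2023 is a Sunday, so the first Monday is October 2 and the third is October 16.
1 March 2024 is a Friday, so the first Friday is March 1.
At the standard offset (UTC+05:30), 08:45 UTC + 5h30m = 14:15 Haleph Republic standard time.
The standard-time date in Haleph Republic, 24 February 2024, falls between 16 October 2023 and 1 March 2024, so daylight saving is in effect and Haleph Republic is at UTC+06:30.
08:45 UTC + 6h30m = 15:15 Haleph Republic.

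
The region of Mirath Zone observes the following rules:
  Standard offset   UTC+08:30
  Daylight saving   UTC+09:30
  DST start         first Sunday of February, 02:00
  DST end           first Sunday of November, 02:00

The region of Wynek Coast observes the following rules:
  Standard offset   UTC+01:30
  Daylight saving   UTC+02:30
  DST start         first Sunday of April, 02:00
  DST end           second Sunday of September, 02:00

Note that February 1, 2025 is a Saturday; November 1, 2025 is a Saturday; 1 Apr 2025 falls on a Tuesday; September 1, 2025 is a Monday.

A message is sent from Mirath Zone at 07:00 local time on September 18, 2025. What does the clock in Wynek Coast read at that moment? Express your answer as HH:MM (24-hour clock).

1 February 2025 is a Saturday, so the first Sunday is February 2.
1 November 2025 is a Saturday, so the first Sunday is November 2.
September 18, 2025 lies within the daylight-saving period (2 February – 2 November), so Mirath Zone is on daylight time, UTC+09:30.
07:00 Mirath Zone − 9h30m = 21:30 UTC (rolling into the previous day, 17 September 2025).
1 April 2025 is a Tuesday, so the first Sunday is April 6.
1 September 2025 is a Monday, so the first Sunday is September 7 and the second is September 14.
At the standard offset (UTC+01:30), 21:30 UTC + 1h30m = 23:00 Wynek Coast standard time.
Daylight saving runs 6 April – 14 September; the standard-time date in Wynek Coast, September 17, 2025, is outside that window, so Wynek Coast is on standard time at UTC+01:30.
21:30 UTC + 1h30m = 23:00 Wynek Coast.

23:00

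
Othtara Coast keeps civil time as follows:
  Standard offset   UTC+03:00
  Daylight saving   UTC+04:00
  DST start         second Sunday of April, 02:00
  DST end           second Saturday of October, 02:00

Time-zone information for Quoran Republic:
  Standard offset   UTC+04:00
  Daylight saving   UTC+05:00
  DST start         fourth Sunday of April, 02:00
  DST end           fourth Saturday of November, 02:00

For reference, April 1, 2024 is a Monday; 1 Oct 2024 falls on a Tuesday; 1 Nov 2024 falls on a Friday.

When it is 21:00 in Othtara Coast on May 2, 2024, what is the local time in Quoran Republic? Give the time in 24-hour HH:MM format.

1 April 2024 is a Monday, so the first Sunday is April 7 and the second is April 14.
1 October 2024 is a Tuesday, so the first Saturday is October 5 and the second is October 12.
May 2, 2024 lies within the daylight-saving period (14 April – 12 October), so Othtara Coast is on daylight time, UTC+04:00.
21:00 Othtara Coast − 4h = 17:00 UTC.
1 April 2024 is a Monday, so the first Sunday is April 7 and the fourth is April 28.
1 November 2024 is a Friday, so the first Saturday is November 2 and the fourth is November 23.
At the standard offset (UTC+04:00), 17:00 UTC + 4h = 21:00 Quoran Republic standard time.
The standard-time date in Quoran Republic, May 2, 2024, lies within the daylight-saving period (28 April – 23 November), so Quoran Republic is on daylight time, UTC+05:00.
17:00 UTC + 5h = 22:00 Quoran Republic.

22:00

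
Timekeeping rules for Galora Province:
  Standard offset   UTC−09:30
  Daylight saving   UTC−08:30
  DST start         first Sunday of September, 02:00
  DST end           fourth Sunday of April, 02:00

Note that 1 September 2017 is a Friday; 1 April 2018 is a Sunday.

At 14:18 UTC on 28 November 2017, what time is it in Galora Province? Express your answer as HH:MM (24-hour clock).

05:48

1 September 2017 is a Friday, so the first Sunday is September 3.
1 April 2018 is a Sunday, so the first Sunday is April 1 and the fourth is April 22.
At the standard offset (UTC−09:30), 14:18 UTC − 9h30m = 04:48 Galora Province standard time.
The standard-time date in Galora Province, 28 November 2017, falls between 3 September 2017 and 22 April 2018, so daylight saving is in effect and Galora Province is at UTC−08:30.
14:18 UTC − 8h30m = 05:48 local.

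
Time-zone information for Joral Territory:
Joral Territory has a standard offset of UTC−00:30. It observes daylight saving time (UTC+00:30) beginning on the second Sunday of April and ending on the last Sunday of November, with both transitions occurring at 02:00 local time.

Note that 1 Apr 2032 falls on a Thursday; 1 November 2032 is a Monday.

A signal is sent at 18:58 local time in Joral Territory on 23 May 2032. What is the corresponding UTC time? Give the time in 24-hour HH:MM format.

18:28

1 April 2032 is a Thursday, so the first Sunday is April 4 and the second is April 11.
1 November 2032 is a Monday, so Sundays fall on 7, 14, 21, 28; the last is November 28.
23 May 2032 lies within the daylight-saving period (11 April – 28 November), so Joral Territory is on daylight time, UTC+00:30.
18:58 local − 0h30m = 18:28 UTC.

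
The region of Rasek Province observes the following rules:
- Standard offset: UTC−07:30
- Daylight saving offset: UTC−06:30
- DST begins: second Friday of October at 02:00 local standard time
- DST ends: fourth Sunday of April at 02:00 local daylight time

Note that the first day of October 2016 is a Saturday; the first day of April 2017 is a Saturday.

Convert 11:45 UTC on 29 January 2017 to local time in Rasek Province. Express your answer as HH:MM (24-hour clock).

1 October 2016 is a Saturday, so the first Friday is October 7 and the second is October 14.
1 April 2017 is a Saturday, so the first Sunday is April 2 and the fourth is April 23.
At the standard offset (UTC−07:30), 11:45 UTC − 7h30m = 04:15 Rasek Province standard time.
Daylight saving runs 14 October 2016 – 23 April 2017; the standard-time date in Rasek Province, 29 January 2017, is inside that window, so Rasek Province is at UTC−06:30.
11:45 UTC − 6h30m = 05:15 local.

05:15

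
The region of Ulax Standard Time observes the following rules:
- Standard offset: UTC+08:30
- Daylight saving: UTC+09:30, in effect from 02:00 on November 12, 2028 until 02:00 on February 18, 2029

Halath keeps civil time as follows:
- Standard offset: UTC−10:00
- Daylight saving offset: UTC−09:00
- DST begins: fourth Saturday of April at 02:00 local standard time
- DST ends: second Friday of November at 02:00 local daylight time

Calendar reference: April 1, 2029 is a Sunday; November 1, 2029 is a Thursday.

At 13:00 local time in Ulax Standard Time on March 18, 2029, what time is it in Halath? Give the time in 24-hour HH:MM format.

March 18, 2029 is outside the daylight-saving period (12 November 2028 – 18 February 2029), so Ulax Standard Time is on standard time, UTC+08:30.
13:00 Ulax Standard Time − 8h30m = 04:30 UTC.
1 April 2029 is a Sunday, so the first Saturday is April 7 and the fourth is April 28.
1 November 2029 is a Thursday, so the first Friday is November 2 and the second is November 9.
At the standard offset (UTC−10:00), 04:30 UTC − 10h = 18:30 Halath standard time (rolling into the previous day, 17 March 2029).
Daylight saving runs 28 April – 9 November; the standard-time date in Halath, March 17, 2029, is outside that window, so Halath is on standard time at UTC−10:00.
04:30 UTC − 10h = 18:30 Halath (rolling into the previous day, 17 March 2029).

18:30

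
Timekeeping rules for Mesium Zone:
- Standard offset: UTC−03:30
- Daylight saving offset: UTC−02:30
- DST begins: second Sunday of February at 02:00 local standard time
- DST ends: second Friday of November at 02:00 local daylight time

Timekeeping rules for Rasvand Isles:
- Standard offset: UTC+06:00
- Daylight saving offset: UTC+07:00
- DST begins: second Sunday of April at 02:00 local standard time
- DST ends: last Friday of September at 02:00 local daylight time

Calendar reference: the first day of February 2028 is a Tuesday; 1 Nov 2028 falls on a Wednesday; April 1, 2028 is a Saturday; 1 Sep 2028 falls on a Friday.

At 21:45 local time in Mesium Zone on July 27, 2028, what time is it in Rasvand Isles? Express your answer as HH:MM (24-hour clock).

07:15

1 February 2028 is a Tuesday, so the first Sunday is February 6 and the second is February 13.
1 November 2028 is a Wednesday, so the first Friday is November 3 and the second is November 10.
July 27, 2028 lies within the daylight-saving period (13 February – 10 November), so Mesium Zone is on daylight time, UTC−02:30.
21:45 Mesium Zone + 2h30m = 00:15 UTC (rolling into the next day, 28 July 2028).
1 April 2028 is a Saturday, so the first Sunday is April 2 and the second is April 9.
1 September 2028 is a Friday, so Fridays fall on 1, 8, 15, 22, 29; the last is September 29.
At the standard offset (UTC+06:00), 00:15 UTC + 6h = 06:15 Rasvand Isles standard time.
Daylight saving runs 9 April – 29 September; the standard-time date in Rasvand Isles, July 28, 2028, is inside that window, so Rasvand Isles is at UTC+07:00.
00:15 UTC + 7h = 07:15 Rasvand Isles.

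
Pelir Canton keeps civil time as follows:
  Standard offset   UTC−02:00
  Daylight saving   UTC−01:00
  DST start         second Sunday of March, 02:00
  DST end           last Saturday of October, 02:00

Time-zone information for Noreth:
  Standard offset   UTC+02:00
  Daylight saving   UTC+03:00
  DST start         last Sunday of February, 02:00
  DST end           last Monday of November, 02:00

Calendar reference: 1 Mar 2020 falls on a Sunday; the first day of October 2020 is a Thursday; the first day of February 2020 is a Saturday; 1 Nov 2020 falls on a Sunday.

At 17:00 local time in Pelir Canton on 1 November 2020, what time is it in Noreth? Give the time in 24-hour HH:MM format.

1 March 2020 is a Sunday, so the first Sunday is March 1 and the second is March 8.
1 October 2020 is a Thursday, so Saturdays fall on 3, 10, 17, 24, 31; the last is October 31.
1 November 2020 is outside the daylight-saving period (8 March – 31 October), so Pelir Canton is on standard time, UTC−02:00.
17:00 Pelir Canton + 2h = 19:00 UTC.
1 February 2020 is a Saturday, so Sundays fall on 2, 9, 16, 23; the last is February 23.
1 November 2020 is a Sunday, so Mondays fall on 2, 9, 16, 23, 30; the last is November 30.
At the standard offset (UTC+02:00), 19:00 UTC + 2h = 21:00 Noreth standard time.
The standard-time date in Noreth, 1 November 2020, falls between 23 February and 30 November, so daylight saving is in effect and Noreth is at UTC+03:00.
19:00 UTC + 3h = 22:00 Noreth.

22:00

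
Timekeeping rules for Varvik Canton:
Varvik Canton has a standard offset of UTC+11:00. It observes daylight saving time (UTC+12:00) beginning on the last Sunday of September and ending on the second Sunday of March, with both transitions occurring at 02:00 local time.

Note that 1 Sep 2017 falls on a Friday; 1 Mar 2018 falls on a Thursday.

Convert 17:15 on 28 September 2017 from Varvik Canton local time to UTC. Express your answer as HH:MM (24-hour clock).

05:15

1 September 2017 is a Friday, so Sundays fall on 3, 10, 17, 24; the last is September 24.
1 March 2018 is a Thursday, so the first Sunday is March 4 and the second is March 11.
Daylight saving runs 24 September 2017 – 11 March 2018; 28 September 2017 is inside that window, so Varvik Canton is at UTC+12:00.
17:15 local − 12h = 05:15 UTC.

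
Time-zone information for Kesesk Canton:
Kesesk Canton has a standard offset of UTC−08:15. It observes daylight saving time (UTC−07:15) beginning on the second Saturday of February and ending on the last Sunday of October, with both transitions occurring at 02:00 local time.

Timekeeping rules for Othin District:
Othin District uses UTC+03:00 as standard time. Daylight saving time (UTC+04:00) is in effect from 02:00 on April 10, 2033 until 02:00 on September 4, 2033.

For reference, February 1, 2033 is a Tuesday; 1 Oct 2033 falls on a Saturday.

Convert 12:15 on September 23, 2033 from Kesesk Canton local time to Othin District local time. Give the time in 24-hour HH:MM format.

22:30

1 February 2033 is a Tuesday, so the first Saturday is February 5 and the second is February 12.
1 October 2033 is a Saturday, so Sundays fall on 2, 9, 16, 23, 30; the last is October 30.
Daylight saving runs 12 February – 30 October; September 23, 2033 is inside that window, so Kesesk Canton is at UTC−07:15.
12:15 Kesesk Canton + 7h15m = 19:30 UTC.
At the standard offset (UTC+03:00), 19:30 UTC + 3h = 22:30 Othin District standard time.
The standard-time date in Othin District, September 23, 2033, is outside the daylight-saving period (10 April – 4 September), so Othin District is on standard time, UTC+03:00.
19:30 UTC + 3h = 22:30 Othin District.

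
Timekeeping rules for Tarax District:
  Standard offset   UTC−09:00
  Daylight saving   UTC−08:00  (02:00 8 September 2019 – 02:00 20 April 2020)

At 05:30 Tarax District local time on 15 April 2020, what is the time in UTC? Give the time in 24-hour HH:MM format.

15 April 2020 falls between 8 September 2019 and 20 April 2020, so daylight saving is in effect and Tarax District is at UTC−08:00.
05:30 local + 8h = 13:30 UTC.

13:30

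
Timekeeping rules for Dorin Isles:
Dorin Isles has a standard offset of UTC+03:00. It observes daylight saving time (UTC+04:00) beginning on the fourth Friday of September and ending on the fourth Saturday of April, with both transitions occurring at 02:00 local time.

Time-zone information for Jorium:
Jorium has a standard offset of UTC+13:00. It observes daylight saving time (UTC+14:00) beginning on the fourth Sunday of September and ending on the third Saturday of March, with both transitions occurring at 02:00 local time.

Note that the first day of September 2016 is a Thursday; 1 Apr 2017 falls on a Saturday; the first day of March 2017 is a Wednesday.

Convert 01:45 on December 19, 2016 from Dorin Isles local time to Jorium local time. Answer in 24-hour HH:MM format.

11:45

1 September 2016 is a Thursday, so the first Friday is September 2 and the fourth is September 23.
1 April 2017 is a Saturday, so the first Saturday is April 1 and the fourth is April 22.
Daylight saving runs 23 September 2016 – 22 April 2017; December 19, 2016 is inside that window, so Dorin Isles is at UTC+04:00.
01:45 Dorin Isles − 4h = 21:45 UTC (rolling into the previous day, 18 December 2016).
1 September 2016 is a Thursday, so the first Sunday is September 4 and the fourth is September 25.
1 March 2017 is a Wednesday, so the first Saturday is March 4 and the third is March 18.
At the standard offset (UTC+13:00), 21:45 UTC + 13h = 10:45 Jorium standard time (rolling into the next day, 19 December 2016).
Daylight saving runs 25 September 2016 – 18 March 2017; the standard-time date in Jorium, December 19, 2016, is inside that window, so Jorium is at UTC+14:00.
21:45 UTC + 14h = 11:45 Jorium (rolling into the next day, 19 December 2016).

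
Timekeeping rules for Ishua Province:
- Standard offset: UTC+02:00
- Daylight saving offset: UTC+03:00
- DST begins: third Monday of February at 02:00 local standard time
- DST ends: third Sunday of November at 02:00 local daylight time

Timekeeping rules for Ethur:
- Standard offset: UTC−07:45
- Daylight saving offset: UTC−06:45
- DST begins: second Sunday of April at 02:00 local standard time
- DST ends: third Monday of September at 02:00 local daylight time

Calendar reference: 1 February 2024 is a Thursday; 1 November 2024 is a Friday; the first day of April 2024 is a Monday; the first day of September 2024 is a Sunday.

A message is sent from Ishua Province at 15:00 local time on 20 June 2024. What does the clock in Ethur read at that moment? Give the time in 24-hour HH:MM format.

1 February 2024 is a Thursday, so the first Monday is February 5 and the third is February 19.
1 November 2024 is a Friday, so the first Sunday is November 3 and the third is November 17.
20 June 2024 falls between 19 February and 17 November, so daylight saving is in effect and Ishua Province is at UTC+03:00.
15:00 Ishua Province − 3h = 12:00 UTC.
1 April 2024 is a Monday, so the first Sunday is April 7 and the second is April 14.
1 September 2024 is a Sunday, so the first Monday is September 2 and the third is September 16.
At the standard offset (UTC−07:45), 12:00 UTC − 7h45m = 04:15 Ethur standard time.
The standard-time date in Ethur, 20 June 2024, falls between 14 April and 16 September, so daylight saving is in effect and Ethur is at UTC−06:45.
12:00 UTC − 6h45m = 05:15 Ethur.

05:15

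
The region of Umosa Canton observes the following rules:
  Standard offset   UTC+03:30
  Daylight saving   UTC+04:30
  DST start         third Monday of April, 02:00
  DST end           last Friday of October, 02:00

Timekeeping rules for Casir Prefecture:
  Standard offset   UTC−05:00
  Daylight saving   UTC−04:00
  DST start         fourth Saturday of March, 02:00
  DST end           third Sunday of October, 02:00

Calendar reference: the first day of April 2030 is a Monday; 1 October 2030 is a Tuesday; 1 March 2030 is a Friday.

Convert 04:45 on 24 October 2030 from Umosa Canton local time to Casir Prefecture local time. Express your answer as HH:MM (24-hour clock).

1 April 2030 is a Monday, so the first Monday is April 1 and the third is April 15.
1 October 2030 is a Tuesday, so Fridays fall on 4, 11, 18, 25; the last is October 25.
24 October 2030 lies within the daylight-saving period (15 April – 25 October), so Umosa Canton is on daylight time, UTC+04:30.
04:45 Umosa Canton − 4h30m = 00:15 UTC.
1 March 2030 is a Friday, so the first Saturday is March 2 and the fourth is March 23.
1 October 2030 is a Tuesday, so the first Sunday is October 6 and the third is October 20.
At the standard offset (UTC−05:00), 00:15 UTC − 5h = 19:15 Casir Prefecture standard time (rolling into the previous day, 23 October 2030).
The standard-time date in Casir Prefecture, 23 October 2030, does not fall between 23 March and 20 October, so daylight saving is not in effect and Casir Prefecture is at UTC−05:00.
00:15 UTC − 5h = 19:15 Casir Prefecture (rolling into the previous day, 23 October 2030).

19:15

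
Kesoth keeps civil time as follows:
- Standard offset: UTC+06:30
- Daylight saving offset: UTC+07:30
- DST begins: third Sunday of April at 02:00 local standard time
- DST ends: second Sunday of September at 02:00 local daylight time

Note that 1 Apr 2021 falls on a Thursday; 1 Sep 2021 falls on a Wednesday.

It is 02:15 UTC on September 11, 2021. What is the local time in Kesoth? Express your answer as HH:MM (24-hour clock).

09:45

1 April 2021 is a Thursday, so the first Sunday is April 4 and the third is April 18.
1 September 2021 is a Wednesday, so the first Sunday is September 5 and the second is September 12.
At the standard offset (UTC+06:30), 02:15 UTC + 6h30m = 08:45 Kesoth standard time.
The standard-time date in Kesoth, September 11, 2021, lies within the daylight-saving period (18 April – 12 September), so Kesoth is on daylight time, UTC+07:30.
02:15 UTC + 7h30m = 09:45 local.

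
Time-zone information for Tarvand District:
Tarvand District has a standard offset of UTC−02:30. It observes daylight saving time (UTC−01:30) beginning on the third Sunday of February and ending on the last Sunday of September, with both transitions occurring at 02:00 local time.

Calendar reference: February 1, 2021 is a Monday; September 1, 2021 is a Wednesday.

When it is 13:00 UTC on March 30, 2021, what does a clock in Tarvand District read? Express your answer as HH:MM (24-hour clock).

1 February 2021 is a Monday, so the first Sunday is February 7 and the third is February 21.
1 September 2021 is a Wednesday, so Sundays fall on 5, 12, 19, 26; the last is September 26.
At the standard offset (UTC−02:30), 13:00 UTC − 2h30m = 10:30 Tarvand District standard time.
The standard-time date in Tarvand District, March 30, 2021, falls between 21 February and 26 September, so daylight saving is in effect and Tarvand District is at UTC−01:30.
13:00 UTC − 1h30m = 11:30 local.

11:30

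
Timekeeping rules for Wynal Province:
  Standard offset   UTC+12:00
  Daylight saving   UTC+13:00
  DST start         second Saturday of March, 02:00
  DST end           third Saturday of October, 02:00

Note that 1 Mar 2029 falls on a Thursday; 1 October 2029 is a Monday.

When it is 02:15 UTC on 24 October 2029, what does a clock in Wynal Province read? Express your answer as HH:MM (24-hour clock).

14:15

1 March 2029 is a Thursday, so the first Saturday is March 3 and the second is March 10.
1 October 2029 is a Monday, so the first Saturday is October 6 and the third is October 20.
At the standard offset (UTC+12:00), 02:15 UTC + 12h = 14:15 Wynal Province standard time.
The standard-time date in Wynal Province, 24 October 2029, is outside the daylight-saving period (10 March – 20 October), so Wynal Province is on standard time, UTC+12:00.
02:15 UTC + 12h = 14:15 local.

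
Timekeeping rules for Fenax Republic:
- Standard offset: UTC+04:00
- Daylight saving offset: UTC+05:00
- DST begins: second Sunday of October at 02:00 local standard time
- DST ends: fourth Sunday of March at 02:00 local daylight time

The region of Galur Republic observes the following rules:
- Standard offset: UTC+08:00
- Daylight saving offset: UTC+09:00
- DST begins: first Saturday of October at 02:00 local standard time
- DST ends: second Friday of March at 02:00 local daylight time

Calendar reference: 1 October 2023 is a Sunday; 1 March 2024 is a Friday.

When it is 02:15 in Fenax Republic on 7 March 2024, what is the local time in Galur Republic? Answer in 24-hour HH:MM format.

1 October 2023 is a Sunday, so the first Sunday is October 1 and the second is October 8.
1 March 2024 is a Friday, so the first Sunday is March 3 and the fourth is March 24.
Daylight saving runs 8 October 2023 – 24 March 2024; 7 March 2024 is inside that window, so Fenax Republic is at UTC+05:00.
02:15 Fenax Republic − 5h = 21:15 UTC (rolling into the previous day, 6 March 2024).
1 October 2023 is a Sunday, so the first Saturday is October 7.
1 March 2024 is a Friday, so the first Friday is March 1 and the second is March 8.
At the standard offset (UTC+08:00), 21:15 UTC + 8h = 05:15 Galur Republic standard time (rolling into the next day, 7 March 2024).
The standard-time date in Galur Republic, 7 March 2024, falls between 7 October 2023 and 8 March 2024, so daylight saving is in effect and Galur Republic is at UTC+09:00.
21:15 UTC + 9h = 06:15 Galur Republic (rolling into the next day, 7 March 2024).

06:15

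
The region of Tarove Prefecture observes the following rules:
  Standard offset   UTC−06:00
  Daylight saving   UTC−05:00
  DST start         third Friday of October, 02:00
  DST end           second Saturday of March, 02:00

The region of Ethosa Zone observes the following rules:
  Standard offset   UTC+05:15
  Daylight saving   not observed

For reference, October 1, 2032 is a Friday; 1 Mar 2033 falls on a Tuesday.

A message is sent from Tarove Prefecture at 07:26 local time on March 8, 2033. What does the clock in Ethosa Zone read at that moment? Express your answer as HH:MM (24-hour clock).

17:41

1 October 2032 is a Friday, so the first Friday is October 1 and the third is October 15.
1 March 2033 is a Tuesday, so the first Saturday is March 5 and the second is March 12.
Daylight saving runs 15 October 2032 – 12 March 2033; March 8, 2033 is inside that window, so Tarove Prefecture is at UTC−05:00.
07:26 Tarove Prefecture + 5h = 12:26 UTC.
Ethosa Zone stays on UTC+05:15 all year.
12:26 UTC + 5h15m = 17:41 Ethosa Zone.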